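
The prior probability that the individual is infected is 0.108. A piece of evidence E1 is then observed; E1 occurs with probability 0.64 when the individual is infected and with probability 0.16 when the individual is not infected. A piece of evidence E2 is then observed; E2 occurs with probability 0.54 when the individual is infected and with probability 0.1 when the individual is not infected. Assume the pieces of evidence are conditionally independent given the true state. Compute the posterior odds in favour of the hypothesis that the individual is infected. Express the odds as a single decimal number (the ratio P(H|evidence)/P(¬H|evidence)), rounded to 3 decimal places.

Posterior odds ≈ 2.615

Prior odds = 0.108/(1−0.108) = 0.12108. In log-odds, ln(0.12108) = -2.1113.
Add log likelihood ratios: ln(4.0000) + ln(5.4000) = 3.0727.
Posterior log-odds = 0.96136, so posterior odds = exp(0.96136) = 2.6152.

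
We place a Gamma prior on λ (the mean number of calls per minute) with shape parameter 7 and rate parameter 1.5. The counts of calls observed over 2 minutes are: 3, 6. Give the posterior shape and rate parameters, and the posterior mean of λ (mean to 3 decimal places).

Total count ∑xᵢ = 9 over n = 2 minutes.
Gamma is conjugate to the Poisson likelihood: posterior is Gamma(shape = 7+9 = 16, rate = 1.5+2 = 3.5).
Posterior mean = shape/rate = 16/3.5 = 4.571.

Posterior: Gamma(shape=16, rate=3.5); mean ≈ 4.571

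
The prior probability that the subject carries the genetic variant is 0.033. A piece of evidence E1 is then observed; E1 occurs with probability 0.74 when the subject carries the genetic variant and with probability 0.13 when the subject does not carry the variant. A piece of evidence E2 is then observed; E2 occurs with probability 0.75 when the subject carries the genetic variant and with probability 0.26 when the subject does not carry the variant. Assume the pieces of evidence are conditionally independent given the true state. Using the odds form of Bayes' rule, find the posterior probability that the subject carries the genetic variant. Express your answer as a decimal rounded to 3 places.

Posterior probability ≈ 0.359

Prior odds = 0.033/(1−0.033) = 0.034126.
Likelihood ratio for E1 = 0.74/0.13 = 5.6923.
Likelihood ratio for E2 = 0.75/0.26 = 2.8846.
Posterior odds = prior odds × LR₁ × LR₂ = 0.56036.
Posterior probability = odds/(1+odds) = 0.56036/1.5604 = 0.359.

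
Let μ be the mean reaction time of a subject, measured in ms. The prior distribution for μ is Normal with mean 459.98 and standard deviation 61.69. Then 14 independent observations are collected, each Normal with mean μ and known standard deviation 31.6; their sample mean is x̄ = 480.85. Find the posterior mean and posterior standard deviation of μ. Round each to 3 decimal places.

Prior precision 1/τ₀² = 1/61.69² = 0.00026277; data precision n/σ² = 14/31.6² = 0.0140202.
Posterior precision = 0.00026277 + 0.0140202 = 0.0142830, giving posterior SD = 1/√0.0142830 = 8.367.
Posterior mean = (0.00026277·459.98 + 0.0140202·480.85) / 0.0142830 = 480.466.

Posterior mean ≈ 480.466; posterior SD ≈ 8.367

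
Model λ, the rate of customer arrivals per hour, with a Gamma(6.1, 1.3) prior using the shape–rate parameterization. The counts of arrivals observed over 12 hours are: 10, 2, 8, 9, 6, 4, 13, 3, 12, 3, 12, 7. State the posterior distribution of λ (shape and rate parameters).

Posterior: Gamma(shape=95.1, rate=13.3)

Total count ∑xᵢ = 89 over n = 12 hours.
Gamma is conjugate to the Poisson likelihood: posterior is Gamma(shape = 6.1+89 = 95.1, rate = 1.3+12 = 13.3).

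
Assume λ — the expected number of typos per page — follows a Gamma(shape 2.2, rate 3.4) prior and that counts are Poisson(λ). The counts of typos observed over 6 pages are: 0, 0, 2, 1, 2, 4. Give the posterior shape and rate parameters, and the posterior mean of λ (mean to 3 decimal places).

Posterior: Gamma(shape=11.2, rate=9.4); mean ≈ 1.191

Total count ∑xᵢ = 9 over n = 6 pages.
Gamma is conjugate to the Poisson likelihood: posterior is Gamma(shape = 2.2+9 = 11.2, rate = 3.4+6 = 9.4).
Posterior mean = shape/rate = 11.2/9.4 = 1.191.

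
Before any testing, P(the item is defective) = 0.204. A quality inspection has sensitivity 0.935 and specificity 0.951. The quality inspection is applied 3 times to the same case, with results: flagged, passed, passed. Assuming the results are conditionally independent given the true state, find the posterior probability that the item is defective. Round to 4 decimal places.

With H the event that the item is defective, the joint likelihood of the observed sequence is P(data|H) = 0.935·0.065·0.065 = 0.0039504 and P(data|¬H) = 0.049·0.951·0.951 = 0.044316.
Bayes: P(H|data) = 0.204·0.0039504 / (0.204·0.0039504 + 0.796·0.044316) = 0.00080588/0.036081 = 0.0223.

Posterior P(H) ≈ 0.0223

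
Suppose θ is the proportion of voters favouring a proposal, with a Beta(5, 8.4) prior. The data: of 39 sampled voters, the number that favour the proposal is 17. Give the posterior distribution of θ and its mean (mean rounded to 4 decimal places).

Posterior: Beta(22, 30.4); mean ≈ 0.4198

The binomial likelihood is conjugate to the Beta prior: with 17 successes and 22 failures, the posterior is Beta(5+17, 8.4+22) = Beta(22, 30.4).
Posterior mean = α/(α+β) = 22/52.4 = 0.4198.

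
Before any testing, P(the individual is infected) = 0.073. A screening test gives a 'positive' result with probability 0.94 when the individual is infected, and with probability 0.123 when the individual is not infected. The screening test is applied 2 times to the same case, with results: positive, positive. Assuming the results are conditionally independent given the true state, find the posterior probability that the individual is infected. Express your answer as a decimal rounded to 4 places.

Let H be the event that the individual is infected; start with P(H) = 0.073. P('positive'|H) = 0.94, P('positive'|¬H) = 0.123.
Update on result 1 ('positive'): P(H) ← 0.94·0.0730 / (0.94·0.0730 + 0.123·0.9270) = 0.068620/0.18264 = 0.3757.
Update on result 2 ('positive'): P(H) ← 0.94·0.3757 / (0.94·0.3757 + 0.123·0.6243) = 0.35317/0.42995 = 0.8214.

Posterior P(H) ≈ 0.8214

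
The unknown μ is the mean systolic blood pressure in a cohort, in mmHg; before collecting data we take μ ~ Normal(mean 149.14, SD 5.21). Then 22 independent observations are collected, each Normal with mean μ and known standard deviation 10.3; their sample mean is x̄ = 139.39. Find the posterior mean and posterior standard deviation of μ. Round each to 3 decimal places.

With known σ, the Normal prior is conjugate. Weight on the data is w = (n/σ²)/(n/σ² + 1/τ₀²) = 0.207371/(0.207371+0.0368404) = 0.84915.
Posterior mean = w·x̄ + (1−w)·μ₀ = 0.84915·139.39 + 0.15085·149.14 = 140.861. Posterior variance = 1/(0.207371+0.0368404) = 4.09481, so SD = 2.024.

Posterior mean ≈ 140.861; posterior SD ≈ 2.024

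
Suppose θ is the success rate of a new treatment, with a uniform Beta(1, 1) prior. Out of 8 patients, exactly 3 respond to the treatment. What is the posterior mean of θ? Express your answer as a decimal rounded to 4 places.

Posterior mean ≈ 0.4000

Observing 3 successes and 5 failures updates Beta(1, 1) by adding the success and failure counts to the two shape parameters: α = 1+3 = 4, β = 1+5 = 6.
E[θ | data] = 4/(4+6) = 0.4000.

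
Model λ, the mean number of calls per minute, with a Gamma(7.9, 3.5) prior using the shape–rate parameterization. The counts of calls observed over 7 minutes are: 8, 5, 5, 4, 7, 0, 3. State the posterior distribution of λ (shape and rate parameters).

Total count ∑xᵢ = 32 over n = 7 minutes.
Gamma is conjugate to the Poisson likelihood: posterior is Gamma(shape = 7.9+32 = 39.9, rate = 3.5+7 = 10.5).

Posterior: Gamma(shape=39.9, rate=10.5)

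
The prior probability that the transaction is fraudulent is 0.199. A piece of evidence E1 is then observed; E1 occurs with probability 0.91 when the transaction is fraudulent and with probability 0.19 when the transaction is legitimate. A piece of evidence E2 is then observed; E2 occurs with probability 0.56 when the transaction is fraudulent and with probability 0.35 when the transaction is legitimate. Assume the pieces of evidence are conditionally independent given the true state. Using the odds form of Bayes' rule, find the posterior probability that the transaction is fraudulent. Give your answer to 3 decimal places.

Posterior probability ≈ 0.656

Prior odds = 0.199/(1−0.199) = 0.24844.
Likelihood ratio for E1 = 0.91/0.19 = 4.7895.
Likelihood ratio for E2 = 0.56/0.35 = 1.6000.
Posterior odds = prior odds × LR₁ × LR₂ = 1.9038.
Posterior probability = odds/(1+odds) = 1.9038/2.9038 = 0.656.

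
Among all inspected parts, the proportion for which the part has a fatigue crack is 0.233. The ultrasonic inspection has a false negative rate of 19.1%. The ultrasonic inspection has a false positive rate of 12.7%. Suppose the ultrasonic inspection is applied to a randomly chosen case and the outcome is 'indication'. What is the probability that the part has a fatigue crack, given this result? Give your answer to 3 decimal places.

P(H | E) ≈ 0.659

Let H be the event that the part has a fatigue crack. P(H) = 0.233, so P(¬H) = 0.767. With E the 'indication' result, P(E|H) = 0.809 and P(E|¬H) = 0.127.
P(E) = 0.809·0.233 + 0.127·0.767 = 0.18850 + 0.097409 = 0.28591.
By Bayes' theorem, P(H|E) = 0.18850 / 0.28591 = 0.659.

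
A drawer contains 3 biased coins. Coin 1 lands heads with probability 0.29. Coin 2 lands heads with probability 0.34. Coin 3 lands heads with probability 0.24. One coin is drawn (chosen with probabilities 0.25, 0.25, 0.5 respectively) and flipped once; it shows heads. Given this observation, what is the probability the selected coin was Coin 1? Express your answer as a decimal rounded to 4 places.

Posterior probability ≈ 0.2613

Tabulate prior·likelihood by source: [1] prior 0.25, lik 0.29, product 0.07250; [2] prior 0.25, lik 0.34, product 0.08500; [3] prior 0.5, lik 0.24, product 0.1200.
Normalizing constant = 0.27750; the posterior for Coin 1 is its product over the sum, 0.07250/0.27750 = 0.2613.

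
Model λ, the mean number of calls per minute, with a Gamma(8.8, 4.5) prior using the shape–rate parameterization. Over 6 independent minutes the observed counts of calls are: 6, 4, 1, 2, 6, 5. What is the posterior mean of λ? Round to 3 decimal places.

The Poisson likelihood adds the total count to the shape and the number of exposure periods to the rate. Here ∑xᵢ = 24 and n = 6, so shape 8.8→32.8 and rate 4.5→10.5.
Posterior mean = shape/rate = 32.8/10.5 = 3.124.

Posterior mean ≈ 3.124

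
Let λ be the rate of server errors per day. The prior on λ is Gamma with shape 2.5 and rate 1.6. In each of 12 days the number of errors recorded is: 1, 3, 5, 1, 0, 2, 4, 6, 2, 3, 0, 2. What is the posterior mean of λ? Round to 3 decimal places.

Posterior mean ≈ 2.316

The Poisson likelihood adds the total count to the shape and the number of exposure periods to the rate. Here ∑xᵢ = 29 and n = 12, so shape 2.5→31.5 and rate 1.6→13.6.
Posterior mean = shape/rate = 31.5/13.6 = 2.316.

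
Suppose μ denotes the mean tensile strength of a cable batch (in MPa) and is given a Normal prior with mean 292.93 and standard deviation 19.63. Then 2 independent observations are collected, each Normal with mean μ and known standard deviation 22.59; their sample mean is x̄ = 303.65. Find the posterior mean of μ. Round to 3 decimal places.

Posterior mean ≈ 299.379

Prior precision 1/τ₀² = 1/19.63² = 0.00259513; data precision n/σ² = 2/22.59² = 0.00391920.
Posterior precision = 0.00259513 + 0.00391920 = 0.00651433.
Posterior mean = (0.00259513·292.93 + 0.00391920·303.65) / 0.00651433 = 299.379.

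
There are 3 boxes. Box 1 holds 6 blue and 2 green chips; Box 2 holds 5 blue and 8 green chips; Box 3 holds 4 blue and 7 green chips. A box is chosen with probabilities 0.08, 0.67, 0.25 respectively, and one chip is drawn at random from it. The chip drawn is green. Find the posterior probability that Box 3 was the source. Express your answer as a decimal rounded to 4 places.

Posterior probability ≈ 0.2690

P(green|Box 1) = 0.25; P(green|Box 2) = 0.6154; P(green|Box 3) = 0.6364.
Prior × likelihood for each source: 0.08·0.25=0.02000, 0.67·0.6154=0.4123, 0.25·0.6364=0.1591. Summing gives P(green) = 0.59140.
P(Box 3 | green) = 0.1591 / 0.59140 = 0.2690.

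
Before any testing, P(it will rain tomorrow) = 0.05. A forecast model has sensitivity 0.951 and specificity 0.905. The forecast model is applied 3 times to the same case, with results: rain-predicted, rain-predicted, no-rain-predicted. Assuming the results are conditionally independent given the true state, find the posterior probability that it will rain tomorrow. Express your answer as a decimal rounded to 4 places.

Posterior P(H) ≈ 0.2221

Let H be the event that it will rain tomorrow; start with P(H) = 0.05. P('rain-predicted'|H) = 0.951, P('rain-predicted'|¬H) = 0.095.
Update on result 1 ('rain-predicted'): P(H) ← 0.951·0.0500 / (0.951·0.0500 + 0.095·0.9500) = 0.047550/0.13780 = 0.3451.
Update on result 2 ('rain-predicted'): P(H) ← 0.951·0.3451 / (0.951·0.3451 + 0.095·0.6549) = 0.32816/0.39038 = 0.8406.
Update on result 3 ('no-rain-predicted'): P(H) ← 0.049·0.8406 / (0.049·0.8406 + 0.905·0.1594) = 0.041190/0.18543 = 0.2221.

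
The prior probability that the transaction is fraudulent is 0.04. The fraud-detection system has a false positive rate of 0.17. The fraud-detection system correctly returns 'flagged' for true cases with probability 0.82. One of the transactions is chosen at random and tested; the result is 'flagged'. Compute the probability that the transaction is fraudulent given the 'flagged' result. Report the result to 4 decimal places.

Write H for 'the transaction is fraudulent'. Prior odds H:¬H = 0.04/0.96 = 0.041667. For the 'flagged' outcome, the likelihood ratio is 0.82/0.17 = 4.8235.
Posterior odds = 0.041667 × 4.8235 = 0.20098, so P(H|E) = 0.20098/(1+0.20098) = 0.1673.

P(H | E) ≈ 0.1673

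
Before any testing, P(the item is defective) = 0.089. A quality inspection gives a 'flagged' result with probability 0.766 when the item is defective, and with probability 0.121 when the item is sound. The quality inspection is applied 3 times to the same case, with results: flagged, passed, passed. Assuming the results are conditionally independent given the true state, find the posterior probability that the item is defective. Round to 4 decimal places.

Let H be the event that the item is defective; start with P(H) = 0.089. P('flagged'|H) = 0.766, P('flagged'|¬H) = 0.121.
Update on result 1 ('flagged'): P(H) ← 0.766·0.0890 / (0.766·0.0890 + 0.121·0.9110) = 0.068174/0.17840 = 0.3821.
Update on result 2 ('passed'): P(H) ← 0.234·0.3821 / (0.234·0.3821 + 0.879·0.6179) = 0.089419/0.63253 = 0.1414.
Update on result 3 ('passed'): P(H) ← 0.234·0.1414 / (0.234·0.1414 + 0.879·0.8586) = 0.033080/0.78782 = 0.0420.

Posterior P(H) ≈ 0.0420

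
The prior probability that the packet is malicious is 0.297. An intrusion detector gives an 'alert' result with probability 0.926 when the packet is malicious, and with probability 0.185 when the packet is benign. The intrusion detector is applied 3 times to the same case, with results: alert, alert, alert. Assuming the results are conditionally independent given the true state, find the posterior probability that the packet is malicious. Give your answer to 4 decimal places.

Posterior P(H) ≈ 0.9815

Let H be the event that the packet is malicious; start with P(H) = 0.297. P('alert'|H) = 0.926, P('alert'|¬H) = 0.185.
Update on result 1 ('alert'): P(H) ← 0.926·0.2970 / (0.926·0.2970 + 0.185·0.7030) = 0.27502/0.40508 = 0.6789.
Update on result 2 ('alert'): P(H) ← 0.926·0.6789 / (0.926·0.6789 + 0.185·0.3211) = 0.62870/0.68809 = 0.9137.
Update on result 3 ('alert'): P(H) ← 0.926·0.9137 / (0.926·0.9137 + 0.185·0.0863) = 0.84607/0.86204 = 0.9815.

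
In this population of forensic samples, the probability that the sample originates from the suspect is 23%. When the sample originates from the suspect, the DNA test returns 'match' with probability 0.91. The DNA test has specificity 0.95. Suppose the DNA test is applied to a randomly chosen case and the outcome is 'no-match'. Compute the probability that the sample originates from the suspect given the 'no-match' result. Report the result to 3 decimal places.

Let H be the event that the sample originates from the suspect. P(H) = 0.23, so P(¬H) = 0.77. With E the 'no-match' result, P(E|H) = 0.09 and P(E|¬H) = 0.95.
P(E) = 0.09·0.23 + 0.95·0.77 = 0.020700 + 0.73150 = 0.75220.
By Bayes' theorem, P(H|E) = 0.020700 / 0.75220 = 0.028.

P(H | E) ≈ 0.028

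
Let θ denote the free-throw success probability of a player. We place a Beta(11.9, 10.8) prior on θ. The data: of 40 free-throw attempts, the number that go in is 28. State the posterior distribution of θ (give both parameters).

The binomial likelihood is conjugate to the Beta prior: with 28 successes and 12 failures, the posterior is Beta(11.9+28, 10.8+12) = Beta(39.9, 22.8).

Posterior: Beta(39.9, 22.8)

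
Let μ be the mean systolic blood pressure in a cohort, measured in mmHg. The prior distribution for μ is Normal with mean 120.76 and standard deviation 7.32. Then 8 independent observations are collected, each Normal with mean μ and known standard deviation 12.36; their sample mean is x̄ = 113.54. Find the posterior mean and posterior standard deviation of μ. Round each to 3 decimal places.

With known σ, the Normal prior is conjugate. Weight on the data is w = (n/σ²)/(n/σ² + 1/τ₀²) = 0.0523664/(0.0523664+0.0186628) = 0.73725.
Posterior mean = w·x̄ + (1−w)·μ₀ = 0.73725·113.54 + 0.26275·120.76 = 115.437. Posterior variance = 1/(0.0523664+0.0186628) = 14.0787, so SD = 3.752.

Posterior mean ≈ 115.437; posterior SD ≈ 3.752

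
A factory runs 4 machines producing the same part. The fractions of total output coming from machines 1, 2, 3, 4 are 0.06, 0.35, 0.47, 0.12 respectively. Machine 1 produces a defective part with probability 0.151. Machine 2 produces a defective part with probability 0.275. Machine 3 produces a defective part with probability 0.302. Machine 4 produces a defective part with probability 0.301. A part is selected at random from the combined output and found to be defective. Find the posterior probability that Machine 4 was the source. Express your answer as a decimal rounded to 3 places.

Tabulate prior·likelihood by source: [1] prior 0.06, lik 0.151, product 0.009060; [2] prior 0.35, lik 0.275, product 0.09625; [3] prior 0.47, lik 0.302, product 0.1419; [4] prior 0.12, lik 0.301, product 0.03612.
Normalizing constant = 0.28337; the posterior for Machine 4 is its product over the sum, 0.03612/0.28337 = 0.127.

Posterior probability ≈ 0.127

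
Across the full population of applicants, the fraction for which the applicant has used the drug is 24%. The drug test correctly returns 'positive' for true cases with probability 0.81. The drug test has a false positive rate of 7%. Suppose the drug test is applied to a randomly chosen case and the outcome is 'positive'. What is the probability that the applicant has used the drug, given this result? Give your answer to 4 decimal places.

P(H | E) ≈ 0.7851

Let H be the event that the applicant has used the drug. P(H) = 0.24, so P(¬H) = 0.76. With E the 'positive' result, P(E|H) = 0.81 and P(E|¬H) = 0.07.
P(E) = 0.81·0.24 + 0.07·0.76 = 0.19440 + 0.053200 = 0.24760.
By Bayes' theorem, P(H|E) = 0.19440 / 0.24760 = 0.7851.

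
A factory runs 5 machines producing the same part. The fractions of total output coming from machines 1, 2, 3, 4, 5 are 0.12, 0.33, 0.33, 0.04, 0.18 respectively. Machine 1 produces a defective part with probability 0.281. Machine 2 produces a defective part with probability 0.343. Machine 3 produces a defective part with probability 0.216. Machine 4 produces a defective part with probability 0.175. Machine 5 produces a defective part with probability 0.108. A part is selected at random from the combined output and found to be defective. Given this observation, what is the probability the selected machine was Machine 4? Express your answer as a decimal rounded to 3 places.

Tabulate prior·likelihood by source: [1] prior 0.12, lik 0.281, product 0.03372; [2] prior 0.33, lik 0.343, product 0.1132; [3] prior 0.33, lik 0.216, product 0.07128; [4] prior 0.04, lik 0.175, product 0.007000; [5] prior 0.18, lik 0.108, product 0.01944.
Normalizing constant = 0.24463; the posterior for Machine 4 is its product over the sum, 0.007000/0.24463 = 0.029.

Posterior probability ≈ 0.029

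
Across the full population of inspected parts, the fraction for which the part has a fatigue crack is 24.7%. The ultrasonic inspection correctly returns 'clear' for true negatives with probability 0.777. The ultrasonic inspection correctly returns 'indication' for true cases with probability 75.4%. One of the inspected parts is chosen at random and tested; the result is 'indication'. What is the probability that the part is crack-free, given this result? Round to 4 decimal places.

P(¬H | E) ≈ 0.4741

Write H for 'the part has a fatigue crack'. Prior odds H:¬H = 0.247/0.753 = 0.32802. For the 'indication' outcome, the likelihood ratio is 0.754/0.223 = 3.3812.
Posterior odds = 0.32802 × 3.3812 = 1.1091, so P(H|E) = 1.1091/(1+1.1091) = 0.5259. Then P(¬H|E) = 1 − 0.5259 = 0.4741.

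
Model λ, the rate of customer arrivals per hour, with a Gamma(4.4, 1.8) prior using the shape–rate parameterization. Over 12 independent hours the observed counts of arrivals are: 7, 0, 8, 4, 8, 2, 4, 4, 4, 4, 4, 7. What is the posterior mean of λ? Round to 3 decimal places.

Total count ∑xᵢ = 56 over n = 12 hours.
Gamma is conjugate to the Poisson likelihood: posterior is Gamma(shape = 4.4+56 = 60.4, rate = 1.8+12 = 13.8).
Posterior mean = shape/rate = 60.4/13.8 = 4.377.

Posterior mean ≈ 4.377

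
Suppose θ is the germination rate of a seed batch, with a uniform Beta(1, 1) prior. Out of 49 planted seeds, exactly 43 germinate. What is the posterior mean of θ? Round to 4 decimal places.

Posterior mean ≈ 0.8627

Observing 43 successes and 6 failures updates Beta(1, 1) by adding the success and failure counts to the two shape parameters: α = 1+43 = 44, β = 1+6 = 7.
E[θ | data] = 44/(44+7) = 0.8627.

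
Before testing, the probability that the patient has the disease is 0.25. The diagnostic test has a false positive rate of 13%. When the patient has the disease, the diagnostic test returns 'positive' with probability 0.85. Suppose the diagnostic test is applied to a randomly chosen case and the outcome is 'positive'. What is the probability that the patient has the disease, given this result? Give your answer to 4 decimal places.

Write H for 'the patient has the disease'. Prior odds H:¬H = 0.25/0.75 = 0.33333. For the 'positive' outcome, the likelihood ratio is 0.85/0.13 = 6.5385.
Posterior odds = 0.33333 × 6.5385 = 2.1795, so P(H|E) = 2.1795/(1+2.1795) = 0.6855.

P(H | E) ≈ 0.6855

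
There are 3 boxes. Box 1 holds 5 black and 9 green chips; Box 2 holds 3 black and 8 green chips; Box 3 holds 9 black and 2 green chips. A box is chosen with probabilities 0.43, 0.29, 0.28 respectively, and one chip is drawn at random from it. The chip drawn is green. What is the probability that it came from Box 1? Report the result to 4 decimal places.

Posterior probability ≈ 0.5136

Tabulate prior·likelihood by source: [1] prior 0.43, lik 0.6429, product 0.2764; [2] prior 0.29, lik 0.7273, product 0.2109; [3] prior 0.28, lik 0.1818, product 0.05091.
Normalizing constant = 0.53825; the posterior for Box 1 is its product over the sum, 0.2764/0.53825 = 0.5136.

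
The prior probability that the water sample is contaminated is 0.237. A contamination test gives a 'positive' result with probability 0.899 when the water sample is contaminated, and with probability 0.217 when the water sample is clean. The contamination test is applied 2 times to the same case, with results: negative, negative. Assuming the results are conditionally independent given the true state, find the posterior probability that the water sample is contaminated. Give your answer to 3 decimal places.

Posterior P(H) ≈ 0.005

With H the event that the water sample is contaminated, the joint likelihood of the observed sequence is P(data|H) = 0.101·0.101 = 0.010201 and P(data|¬H) = 0.783·0.783 = 0.61309.
Bayes: P(H|data) = 0.237·0.010201 / (0.237·0.010201 + 0.763·0.61309) = 0.0024176/0.47020 = 0.0051.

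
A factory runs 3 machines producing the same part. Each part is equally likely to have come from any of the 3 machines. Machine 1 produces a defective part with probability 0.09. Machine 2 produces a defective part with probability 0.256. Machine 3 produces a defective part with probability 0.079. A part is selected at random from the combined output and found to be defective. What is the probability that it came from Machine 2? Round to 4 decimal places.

Posterior probability ≈ 0.6024

P(defective|M1) = 0.09; P(defective|M2) = 0.256; P(defective|M3) = 0.079.
Prior × likelihood for each source: 0.333333·0.09=0.03000, 0.333333·0.256=0.08533, 0.333333·0.079=0.02633. Summing gives P(defective) = 0.14167.
P(Machine 2 | defective) = 0.08533 / 0.14167 = 0.6024.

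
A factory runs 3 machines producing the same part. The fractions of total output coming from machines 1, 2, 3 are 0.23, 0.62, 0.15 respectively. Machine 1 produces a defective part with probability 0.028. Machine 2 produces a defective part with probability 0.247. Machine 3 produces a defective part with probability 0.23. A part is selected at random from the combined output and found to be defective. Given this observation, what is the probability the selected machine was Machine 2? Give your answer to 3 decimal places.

P(defective|M1) = 0.028; P(defective|M2) = 0.247; P(defective|M3) = 0.23.
Prior × likelihood for each source: 0.23·0.028=0.006440, 0.62·0.247=0.1531, 0.15·0.23=0.03450. Summing gives P(defective) = 0.19408.
P(Machine 2 | defective) = 0.1531 / 0.19408 = 0.789.

Posterior probability ≈ 0.789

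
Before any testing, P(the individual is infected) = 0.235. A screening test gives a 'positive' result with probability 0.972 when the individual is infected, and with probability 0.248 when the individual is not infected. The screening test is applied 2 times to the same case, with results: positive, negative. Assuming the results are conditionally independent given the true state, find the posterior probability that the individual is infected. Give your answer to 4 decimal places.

Posterior P(H) ≈ 0.0429

With H the event that the individual is infected, the joint likelihood of the observed sequence is P(data|H) = 0.972·0.028 = 0.027216 and P(data|¬H) = 0.248·0.752 = 0.18650.
Bayes: P(H|data) = 0.235·0.027216 / (0.235·0.027216 + 0.765·0.18650) = 0.0063958/0.14907 = 0.0429.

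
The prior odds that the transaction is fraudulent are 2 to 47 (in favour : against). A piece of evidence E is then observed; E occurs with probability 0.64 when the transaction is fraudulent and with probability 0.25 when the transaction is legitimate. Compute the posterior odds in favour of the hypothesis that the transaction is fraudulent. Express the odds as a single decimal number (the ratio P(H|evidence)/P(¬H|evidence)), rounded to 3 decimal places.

Prior odds = 2/47 = 0.042553. In log-odds, ln(0.042553) = -3.1570.
Add log likelihood ratio: ln(2.5600) = 0.94001.
Posterior log-odds = -2.2170, so posterior odds = exp(-2.2170) = 0.10894.

Posterior odds ≈ 0.109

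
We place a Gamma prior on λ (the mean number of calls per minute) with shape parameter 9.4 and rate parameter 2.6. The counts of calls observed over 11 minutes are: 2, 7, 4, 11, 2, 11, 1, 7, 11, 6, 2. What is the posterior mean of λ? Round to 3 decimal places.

The Poisson likelihood adds the total count to the shape and the number of exposure periods to the rate. Here ∑xᵢ = 64 and n = 11, so shape 9.4→73.4 and rate 2.6→13.6.
Posterior mean = shape/rate = 73.4/13.6 = 5.397.

Posterior mean ≈ 5.397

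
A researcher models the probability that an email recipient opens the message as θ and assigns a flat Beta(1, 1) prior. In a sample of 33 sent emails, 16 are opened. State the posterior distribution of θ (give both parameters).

The binomial likelihood is conjugate to the Beta prior: with 16 successes and 17 failures, the posterior is Beta(1+16, 1+17) = Beta(17, 18).

Posterior: Beta(17, 18)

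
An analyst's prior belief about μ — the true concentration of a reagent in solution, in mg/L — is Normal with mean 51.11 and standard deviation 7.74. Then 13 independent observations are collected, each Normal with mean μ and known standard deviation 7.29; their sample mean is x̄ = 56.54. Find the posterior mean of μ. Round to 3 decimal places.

With known σ, the Normal prior is conjugate. Weight on the data is w = (n/σ²)/(n/σ² + 1/τ₀²) = 0.244618/(0.244618+0.0166924) = 0.93612.
Posterior mean = w·x̄ + (1−w)·μ₀ = 0.93612·56.54 + 0.063880·51.11 = 56.193.

Posterior mean ≈ 56.193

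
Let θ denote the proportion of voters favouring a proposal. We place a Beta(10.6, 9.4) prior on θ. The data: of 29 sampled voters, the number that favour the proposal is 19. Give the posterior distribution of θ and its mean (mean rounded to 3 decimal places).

Posterior: Beta(29.6, 19.4); mean ≈ 0.604

The binomial likelihood is conjugate to the Beta prior: with 19 successes and 10 failures, the posterior is Beta(10.6+19, 9.4+10) = Beta(29.6, 19.4).
Posterior mean = α/(α+β) = 29.6/49 = 0.604.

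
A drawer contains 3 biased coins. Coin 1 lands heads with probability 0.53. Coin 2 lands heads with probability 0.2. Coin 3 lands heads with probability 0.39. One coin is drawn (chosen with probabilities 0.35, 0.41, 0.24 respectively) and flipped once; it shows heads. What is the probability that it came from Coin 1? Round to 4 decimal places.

P(heads|C1) = 0.53; P(heads|C2) = 0.2; P(heads|C3) = 0.39.
Prior × likelihood for each source: 0.35·0.53=0.1855, 0.41·0.2=0.08200, 0.24·0.39=0.09360. Summing gives P(heads) = 0.36110.
P(Coin 1 | heads) = 0.1855 / 0.36110 = 0.5137.

Posterior probability ≈ 0.5137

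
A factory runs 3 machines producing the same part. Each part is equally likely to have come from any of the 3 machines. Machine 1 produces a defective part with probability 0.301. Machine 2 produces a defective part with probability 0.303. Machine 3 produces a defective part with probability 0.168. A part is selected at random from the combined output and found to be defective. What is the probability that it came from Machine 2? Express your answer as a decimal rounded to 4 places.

Posterior probability ≈ 0.3925

P(defective|M1) = 0.301; P(defective|M2) = 0.303; P(defective|M3) = 0.168.
Prior × likelihood for each source: 0.333333·0.301=0.1003, 0.333333·0.303=0.1010, 0.333333·0.168=0.05600. Summing gives P(defective) = 0.25733.
P(Machine 2 | defective) = 0.1010 / 0.25733 = 0.3925.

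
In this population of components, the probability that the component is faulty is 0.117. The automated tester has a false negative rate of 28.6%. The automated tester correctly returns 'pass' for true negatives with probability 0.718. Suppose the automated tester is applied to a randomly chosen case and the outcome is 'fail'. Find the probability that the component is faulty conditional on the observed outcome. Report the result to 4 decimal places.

Write H for 'the component is faulty'. Prior odds H:¬H = 0.117/0.883 = 0.13250. For the 'fail' outcome, the likelihood ratio is 0.714/0.282 = 2.5319.
Posterior odds = 0.13250 × 2.5319 = 0.33549, so P(H|E) = 0.33549/(1+0.33549) = 0.2512.

P(H | E) ≈ 0.2512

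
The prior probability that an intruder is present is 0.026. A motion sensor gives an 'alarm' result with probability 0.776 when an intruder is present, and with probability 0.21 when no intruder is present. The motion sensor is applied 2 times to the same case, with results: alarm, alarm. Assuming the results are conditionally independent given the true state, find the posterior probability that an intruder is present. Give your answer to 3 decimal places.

Let H be the event that an intruder is present; start with P(H) = 0.026. P('alarm'|H) = 0.776, P('alarm'|¬H) = 0.21.
Update on result 1 ('alarm'): P(H) ← 0.776·0.0260 / (0.776·0.0260 + 0.21·0.9740) = 0.020176/0.22472 = 0.0898.
Update on result 2 ('alarm'): P(H) ← 0.776·0.0898 / (0.776·0.0898 + 0.21·0.9102) = 0.069673/0.26082 = 0.2671.

Posterior P(H) ≈ 0.267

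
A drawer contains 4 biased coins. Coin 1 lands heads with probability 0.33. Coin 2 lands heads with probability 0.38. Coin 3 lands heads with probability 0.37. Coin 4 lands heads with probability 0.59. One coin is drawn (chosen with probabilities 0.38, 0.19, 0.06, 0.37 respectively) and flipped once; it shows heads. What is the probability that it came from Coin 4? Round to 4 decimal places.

P(heads|C1) = 0.33; P(heads|C2) = 0.38; P(heads|C3) = 0.37; P(heads|C4) = 0.59.
Prior × likelihood for each source: 0.38·0.33=0.1254, 0.19·0.38=0.07220, 0.06·0.37=0.02220, 0.37·0.59=0.2183. Summing gives P(heads) = 0.43810.
P(Coin 4 | heads) = 0.2183 / 0.43810 = 0.4983.

Posterior probability ≈ 0.4983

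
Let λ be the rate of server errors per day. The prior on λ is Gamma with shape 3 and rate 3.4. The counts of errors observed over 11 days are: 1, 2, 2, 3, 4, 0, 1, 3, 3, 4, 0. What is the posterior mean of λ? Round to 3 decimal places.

Total count ∑xᵢ = 23 over n = 11 days.
Gamma is conjugate to the Poisson likelihood: posterior is Gamma(shape = 3+23 = 26, rate = 3.4+11 = 14.4).
E[λ | data] = 26/14.4 = 1.806.

Posterior mean ≈ 1.806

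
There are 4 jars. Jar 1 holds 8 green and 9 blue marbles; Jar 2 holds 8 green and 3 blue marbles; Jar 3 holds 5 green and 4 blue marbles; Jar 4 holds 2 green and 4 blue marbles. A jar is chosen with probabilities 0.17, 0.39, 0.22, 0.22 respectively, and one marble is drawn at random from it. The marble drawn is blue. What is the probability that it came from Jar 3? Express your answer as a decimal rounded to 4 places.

Posterior probability ≈ 0.2218

P(blue|Jar 1) = 0.5294; P(blue|Jar 2) = 0.2727; P(blue|Jar 3) = 0.4444; P(blue|Jar 4) = 0.6667.
Prior × likelihood for each source: 0.17·0.5294=0.09000, 0.39·0.2727=0.1064, 0.22·0.4444=0.09778, 0.22·0.6667=0.1467. Summing gives P(blue) = 0.44081.
P(Jar 3 | blue) = 0.09778 / 0.44081 = 0.2218.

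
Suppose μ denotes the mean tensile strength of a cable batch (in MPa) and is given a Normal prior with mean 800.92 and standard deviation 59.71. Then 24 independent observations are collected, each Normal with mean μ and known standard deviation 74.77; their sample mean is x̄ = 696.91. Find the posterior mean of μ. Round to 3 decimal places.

Prior precision 1/τ₀² = 1/59.71² = 0.00028048; data precision n/σ² = 24/74.77² = 0.00429296.
Posterior precision = 0.00028048 + 0.00429296 = 0.00457344.
Posterior mean = (0.00028048·800.92 + 0.00429296·696.91) / 0.00457344 = 703.289.

Posterior mean ≈ 703.289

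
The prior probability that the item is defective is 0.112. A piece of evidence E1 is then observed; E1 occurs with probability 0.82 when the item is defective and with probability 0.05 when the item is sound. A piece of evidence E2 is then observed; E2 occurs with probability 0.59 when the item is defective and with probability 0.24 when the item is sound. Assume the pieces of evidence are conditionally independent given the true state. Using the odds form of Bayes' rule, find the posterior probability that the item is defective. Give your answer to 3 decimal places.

Prior odds = 0.112/(1−0.112) = 0.12613. In log-odds, ln(0.12613) = -2.0705.
Add log likelihood ratios: ln(16.400) + ln(2.4583) = 3.6968.
Posterior log-odds = 1.6263, so posterior odds = exp(1.6263) = 5.0850. Converting, P(H|E) = 5.0850/6.0850 = 0.836.

Posterior probability ≈ 0.836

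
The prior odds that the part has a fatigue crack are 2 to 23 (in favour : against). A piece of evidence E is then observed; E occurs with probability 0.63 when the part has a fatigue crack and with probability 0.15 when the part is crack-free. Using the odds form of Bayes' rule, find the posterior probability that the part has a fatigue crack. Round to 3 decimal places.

Prior odds = 2/23 = 0.086957. In log-odds, ln(0.086957) = -2.4423.
Add log likelihood ratio: ln(4.2000) = 1.4351.
Posterior log-odds = -1.0073, so posterior odds = exp(-1.0073) = 0.36522. Converting, P(H|E) = 0.36522/1.3652 = 0.268.

Posterior probability ≈ 0.268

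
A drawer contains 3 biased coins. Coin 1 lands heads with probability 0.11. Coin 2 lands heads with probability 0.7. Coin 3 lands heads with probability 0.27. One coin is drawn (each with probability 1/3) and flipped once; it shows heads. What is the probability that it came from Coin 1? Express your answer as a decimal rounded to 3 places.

Tabulate prior·likelihood by source: [1] prior 0.333333, lik 0.11, product 0.03667; [2] prior 0.333333, lik 0.7, product 0.2333; [3] prior 0.333333, lik 0.27, product 0.09000.
Normalizing constant = 0.36000; the posterior for Coin 1 is its product over the sum, 0.03667/0.36000 = 0.102.

Posterior probability ≈ 0.102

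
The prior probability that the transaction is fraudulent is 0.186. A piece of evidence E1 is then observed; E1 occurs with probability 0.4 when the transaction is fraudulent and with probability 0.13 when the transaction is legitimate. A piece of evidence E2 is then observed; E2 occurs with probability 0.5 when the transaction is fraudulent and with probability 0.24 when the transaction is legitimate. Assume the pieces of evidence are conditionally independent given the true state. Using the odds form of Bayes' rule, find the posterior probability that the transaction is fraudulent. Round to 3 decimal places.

Prior odds = 0.186/(1−0.186) = 0.22850. In log-odds, ln(0.22850) = -1.4762.
Add log likelihood ratios: ln(3.0769) + ln(2.0833) = 1.8579.
Posterior log-odds = 0.38169, so posterior odds = exp(0.38169) = 1.4648. Converting, P(H|E) = 1.4648/2.4648 = 0.594.

Posterior probability ≈ 0.594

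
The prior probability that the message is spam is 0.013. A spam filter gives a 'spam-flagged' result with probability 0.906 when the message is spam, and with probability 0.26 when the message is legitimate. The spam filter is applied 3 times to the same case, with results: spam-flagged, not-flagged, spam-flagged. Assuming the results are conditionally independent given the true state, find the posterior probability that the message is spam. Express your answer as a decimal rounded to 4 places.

Posterior P(H) ≈ 0.0199

With H the event that the message is spam, the joint likelihood of the observed sequence is P(data|H) = 0.906·0.094·0.906 = 0.077159 and P(data|¬H) = 0.26·0.74·0.26 = 0.050024.
Bayes: P(H|data) = 0.013·0.077159 / (0.013·0.077159 + 0.987·0.050024) = 0.0010031/0.050377 = 0.0199.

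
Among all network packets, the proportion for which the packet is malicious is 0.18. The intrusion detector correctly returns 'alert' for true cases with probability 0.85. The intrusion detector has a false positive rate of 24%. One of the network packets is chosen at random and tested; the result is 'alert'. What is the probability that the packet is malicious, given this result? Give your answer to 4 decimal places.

P(H | E) ≈ 0.4374

Let H be the event that the packet is malicious. P(H) = 0.18, so P(¬H) = 0.82. With E the 'alert' result, P(E|H) = 0.85 and P(E|¬H) = 0.24.
P(E) = 0.85·0.18 + 0.24·0.82 = 0.15300 + 0.19680 = 0.34980.
By Bayes' theorem, P(H|E) = 0.15300 / 0.34980 = 0.4374.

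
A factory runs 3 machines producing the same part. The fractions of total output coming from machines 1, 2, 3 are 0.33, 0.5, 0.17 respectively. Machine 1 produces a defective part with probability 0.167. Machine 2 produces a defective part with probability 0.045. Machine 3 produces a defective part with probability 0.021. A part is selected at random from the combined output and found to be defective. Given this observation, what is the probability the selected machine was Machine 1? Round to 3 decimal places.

Tabulate prior·likelihood by source: [1] prior 0.33, lik 0.167, product 0.05511; [2] prior 0.5, lik 0.045, product 0.02250; [3] prior 0.17, lik 0.021, product 0.003570.
Normalizing constant = 0.081180; the posterior for Machine 1 is its product over the sum, 0.05511/0.081180 = 0.679.

Posterior probability ≈ 0.679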